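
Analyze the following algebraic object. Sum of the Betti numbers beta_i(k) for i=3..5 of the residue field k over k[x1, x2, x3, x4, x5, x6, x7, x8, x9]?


Koszul resolution: beta_i(k)=C(n,i), n=9
C(9,3)=84, C(9,4)=126, C(9,5)=126
Sum=336


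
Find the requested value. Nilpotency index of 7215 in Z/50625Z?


7215^k mod 50625:
k=1: 7215
k=2: 13725
k=3: 3375
k=4: 0
First zero at k = 4


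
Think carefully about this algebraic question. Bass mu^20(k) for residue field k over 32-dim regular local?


C(n,i)=C(32,20)=225792840


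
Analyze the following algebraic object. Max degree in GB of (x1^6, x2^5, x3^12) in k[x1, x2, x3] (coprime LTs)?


Pure powers, coprime LTs => already GB.
Degrees: 6, 5, 12
Max=12


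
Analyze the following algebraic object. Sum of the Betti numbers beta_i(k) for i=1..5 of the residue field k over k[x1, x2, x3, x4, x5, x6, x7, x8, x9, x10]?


Koszul resolution: beta_i(k)=C(n,i), n=10
C(10,1)=10, C(10,2)=45, C(10,3)=120, C(10,4)=210, C(10,5)=252
Sum=637


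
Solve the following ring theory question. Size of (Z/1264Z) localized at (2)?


2-primary part: 1264=2^4*79
Size=2^4=16


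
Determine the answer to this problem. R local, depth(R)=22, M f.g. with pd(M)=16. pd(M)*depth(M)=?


pd+depth=22
depth=22-16=6
pd*depth=16*6=96


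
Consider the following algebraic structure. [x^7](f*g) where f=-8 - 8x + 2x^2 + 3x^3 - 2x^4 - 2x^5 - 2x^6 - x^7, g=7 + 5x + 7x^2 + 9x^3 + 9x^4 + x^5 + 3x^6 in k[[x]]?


[x^7] = sum a_i*b_j, i+j=7
  -8*3=-24
  2*1=2
  3*9=27
  -2*9=-18
  -2*7=-14
  -2*5=-10
  -1*7=-7
Sum=-44


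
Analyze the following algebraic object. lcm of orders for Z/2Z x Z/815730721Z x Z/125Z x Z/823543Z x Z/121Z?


Exponent = lcm of the cyclic orders; pairwise coprime => product.
2^1*13^8*5^3*7^7*11^2=2*815730721*125*823543*121=20321627086226215750


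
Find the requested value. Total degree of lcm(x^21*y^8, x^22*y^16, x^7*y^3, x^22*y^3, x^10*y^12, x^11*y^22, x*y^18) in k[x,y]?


lcm = componentwise max:
x: max(21,22,7,22,10,11,1)=22
y: max(8,16,3,3,12,22,18)=22
Total=22+22=44


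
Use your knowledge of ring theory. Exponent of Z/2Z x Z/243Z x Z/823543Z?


Exponent = lcm of the cyclic orders; pairwise coprime => product.
2^1*3^5*7^7=2*243*823543=400241898


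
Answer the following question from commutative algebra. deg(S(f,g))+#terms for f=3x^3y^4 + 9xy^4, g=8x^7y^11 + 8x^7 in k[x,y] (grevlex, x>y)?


LT(f)=3x^3y^4, LT(g)=8x^7y^11
lcm(LM)=x^7y^11
S(f,g) (scaled by 24 to clear denominators) = 8x^4y^7*f - 3*g = 72x^5y^11 - 24x^7
2 terms, deg 16.
16+2=18


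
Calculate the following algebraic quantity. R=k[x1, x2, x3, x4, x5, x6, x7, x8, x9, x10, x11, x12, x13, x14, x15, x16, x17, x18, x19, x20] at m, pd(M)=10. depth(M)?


pd+depth=depth(R)=20
depth=20-10=10


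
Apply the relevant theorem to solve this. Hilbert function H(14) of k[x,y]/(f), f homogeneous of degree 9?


H(t)=d for t>=d-1.
d=9, t=14
H(14)=9


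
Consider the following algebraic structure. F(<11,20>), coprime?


gcd(11,20)=1 => F=ab-a-b=11*20-11-20=220-31=189


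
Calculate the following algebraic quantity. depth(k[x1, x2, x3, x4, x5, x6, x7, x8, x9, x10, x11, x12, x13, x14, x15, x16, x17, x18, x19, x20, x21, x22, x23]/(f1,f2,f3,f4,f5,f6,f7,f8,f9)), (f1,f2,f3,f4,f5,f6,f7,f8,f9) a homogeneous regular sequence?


depth(R)=23
depth(R/I)=23-9=14


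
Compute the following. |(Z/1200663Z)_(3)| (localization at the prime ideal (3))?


3-primary part: 1200663=3^9*61
Size=3^9=19683


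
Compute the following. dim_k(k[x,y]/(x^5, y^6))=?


Basis: x^i*y^j, i<5, j<6
5*6=30


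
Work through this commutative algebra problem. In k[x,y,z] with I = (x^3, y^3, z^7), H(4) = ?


Need i<3, j<3, k<7 with i+j+k=4.
For each i, j ranges over max(0,4-i-6)..min(2,4-i):
  i=0: j in [0,2] -> 3
  i=1: j in [0,2] -> 3
  i=2: j in [0,2] -> 3
H(4) = 3+3+3 = 9


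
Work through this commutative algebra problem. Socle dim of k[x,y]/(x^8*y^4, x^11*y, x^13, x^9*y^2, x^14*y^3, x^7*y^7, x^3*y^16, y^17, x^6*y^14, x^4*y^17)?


Socle = ann(m) = span of standard monomials u with x*u, y*u in I (staircase corners).
Redundant generators: x^4*y^17, x^14*y^3
Minimal generators: x^13, x^11*y, x^9*y^2, x^8*y^4, x^7*y^7, x^6*y^14, x^3*y^16, y^17
Corners: x^2y^16, x^5y^15, x^6y^13, x^7y^6, x^8y^3, x^10y, x^12
Socle dim=7


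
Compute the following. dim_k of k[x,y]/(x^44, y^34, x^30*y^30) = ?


k[x,y]/I, I = (x^44, y^34, x^30*y^30)
Rect: 44x34=1496. Corner: (44-30)x(34-30)=56.
dim = 1496-56 = 1440


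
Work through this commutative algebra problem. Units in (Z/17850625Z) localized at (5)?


Local ring = Z/625Z.
phi(625) = 5^3*(5-1) = 500


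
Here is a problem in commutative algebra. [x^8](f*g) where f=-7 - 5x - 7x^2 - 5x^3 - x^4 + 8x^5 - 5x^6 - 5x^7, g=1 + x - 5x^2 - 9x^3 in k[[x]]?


[x^8] = sum a_i*b_j, i+j=8
  8*-9=-72
  -5*-5=25
  -5*1=-5
Sum=-52


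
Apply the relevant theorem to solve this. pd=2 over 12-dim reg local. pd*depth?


pd+depth=12
depth=12-2=10
pd*depth=2*10=20


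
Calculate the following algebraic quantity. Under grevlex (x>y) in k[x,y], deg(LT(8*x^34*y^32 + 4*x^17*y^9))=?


LT: 8*x^34*y^32
deg_x=34, deg_y=32
Total=34+32=66


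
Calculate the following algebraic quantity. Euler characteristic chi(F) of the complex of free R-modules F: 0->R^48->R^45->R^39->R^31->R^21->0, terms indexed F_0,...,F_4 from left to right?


chi = sum (-1)^i * rank:
(-1)^0*48=48
(-1)^1*45=-45
(-1)^2*39=39
(-1)^3*31=-31
(-1)^4*21=21
chi=32


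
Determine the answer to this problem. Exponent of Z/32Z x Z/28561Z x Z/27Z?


Exponent = lcm of the cyclic orders; pairwise coprime => product.
2^5*13^4*3^3=32*28561*27=24676704


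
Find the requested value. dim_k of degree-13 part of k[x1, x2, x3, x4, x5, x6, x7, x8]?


C(d+n-1,n-1)=C(20,7)=77520


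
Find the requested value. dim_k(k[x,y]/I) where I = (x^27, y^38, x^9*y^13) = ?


k[x,y]/I, I = (x^27, y^38, x^9*y^13)
Rect: 27x38=1026. Corner: (27-9)x(38-13)=450.
dim = 1026-450 = 576


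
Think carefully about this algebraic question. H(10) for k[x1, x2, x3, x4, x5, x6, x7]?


C(d+n-1,n-1)=C(16,6)=8008


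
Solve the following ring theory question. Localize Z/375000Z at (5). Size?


5-primary part: 375000=5^6*24
Size=5^6=15625


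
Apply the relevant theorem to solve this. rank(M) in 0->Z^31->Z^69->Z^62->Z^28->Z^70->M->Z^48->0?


Alt sum=0:
(-1)^0*31 + (-1)^1*69 + (-1)^2*62 + (-1)^3*28 + (-1)^4*70 + (-1)^5*? + (-1)^6*48=0
rank(M)=114


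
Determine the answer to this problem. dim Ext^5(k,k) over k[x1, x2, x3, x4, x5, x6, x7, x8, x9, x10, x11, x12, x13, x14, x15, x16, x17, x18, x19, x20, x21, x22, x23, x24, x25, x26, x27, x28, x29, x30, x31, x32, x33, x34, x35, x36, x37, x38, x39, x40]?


C(n,i)=C(40,5)=658008


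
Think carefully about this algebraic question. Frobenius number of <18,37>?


gcd(18,37)=1 => F=ab-a-b=18*37-18-37=666-55=611


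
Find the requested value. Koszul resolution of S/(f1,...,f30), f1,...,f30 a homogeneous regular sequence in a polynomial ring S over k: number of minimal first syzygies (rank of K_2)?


Regular sequence => Koszul complex is the minimal free resolution.
Syz_1 minimally generated by Koszul relations f_i*e_j - f_j*e_i (i<j): mu(Syz_1) = beta_2 = C(m,2) = m(m-1)/2
m=30
30*29/2 = 435


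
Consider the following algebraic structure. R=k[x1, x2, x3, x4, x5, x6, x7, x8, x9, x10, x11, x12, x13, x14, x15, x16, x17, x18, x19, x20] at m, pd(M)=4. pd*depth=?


pd+depth=20
depth=20-4=16
pd*depth=4*16=64


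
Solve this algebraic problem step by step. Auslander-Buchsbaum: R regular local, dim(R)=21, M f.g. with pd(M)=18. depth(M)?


pd+depth=depth(R)=21
depth=21-18=3


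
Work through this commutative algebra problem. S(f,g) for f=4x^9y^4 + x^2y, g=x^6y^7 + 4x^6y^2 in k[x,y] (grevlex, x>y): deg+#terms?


LT(f)=4x^9y^4, LT(g)=x^6y^7
lcm(LM)=x^9y^7
S(f,g) (scaled by 4 to clear denominators) = y^3*f - 4x^3*g = -16x^9y^2 + x^2y^4
2 terms, deg 11.
11+2=13


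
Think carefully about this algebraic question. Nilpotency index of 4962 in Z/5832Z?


4962^k mod 5832:
k=1: 4962
k=2: 4572
k=3: 5616
k=4: 1296
k=5: 3888
k=6: 0
First zero at k = 6


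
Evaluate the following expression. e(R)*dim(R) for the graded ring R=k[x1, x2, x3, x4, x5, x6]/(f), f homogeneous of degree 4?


e(R)=deg(f)=4, dim(R)=6-1=5
e*dim=4*5=20


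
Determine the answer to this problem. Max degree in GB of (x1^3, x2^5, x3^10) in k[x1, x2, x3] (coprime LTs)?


Pure powers, coprime LTs => already GB.
Degrees: 3, 5, 10
Max=10


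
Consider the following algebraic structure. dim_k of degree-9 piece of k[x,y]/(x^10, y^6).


k[x,y], I = (x^10, y^6), d = 9
Need i < 10 and d-i < 6.
Range: 4 <= i <= 9.
H(9) = 6


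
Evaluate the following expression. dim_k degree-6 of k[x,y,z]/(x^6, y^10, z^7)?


Need i<6, j<10, k<7 with i+j+k=6.
For each i, j ranges over max(0,6-i-6)..min(9,6-i):
  i=0: j in [0,6] -> 7
  i=1: j in [0,5] -> 6
  i=2: j in [0,4] -> 5
  i=3: j in [0,3] -> 4
  i=4: j in [0,2] -> 3
  i=5: j in [0,1] -> 2
H(6) = 7+6+5+4+3+2 = 27


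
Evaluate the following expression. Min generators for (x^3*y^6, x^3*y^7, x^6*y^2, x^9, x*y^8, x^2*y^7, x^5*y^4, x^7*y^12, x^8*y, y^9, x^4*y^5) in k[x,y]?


Remove redundant (divisible by others).
x^7*y^12 redundant.
x^3*y^7 redundant.
Min: x^9, x^8*y, x^6*y^2, x^5*y^4, x^4*y^5, x^3*y^6, x^2*y^7, x*y^8, y^9
Count=9


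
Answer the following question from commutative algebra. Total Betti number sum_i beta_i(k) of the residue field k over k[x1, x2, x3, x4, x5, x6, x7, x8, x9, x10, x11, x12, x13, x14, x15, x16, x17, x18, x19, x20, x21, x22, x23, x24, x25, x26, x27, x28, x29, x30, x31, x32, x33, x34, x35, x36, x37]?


Koszul resolution: beta_i(k)=C(n,i), n=37
sum_i C(37,i) = 2^37 = 137438953472


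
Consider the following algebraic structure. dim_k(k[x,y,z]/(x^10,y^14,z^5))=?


Basis: x^iy^jz^k, i<10,j<14,k<5
10*14*5=700


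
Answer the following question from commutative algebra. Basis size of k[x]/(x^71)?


Basis: 1,x,...,x^70
dim=71


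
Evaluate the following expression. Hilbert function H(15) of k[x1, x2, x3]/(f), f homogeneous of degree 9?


C(17,2)-C(8,2)=136-28=108


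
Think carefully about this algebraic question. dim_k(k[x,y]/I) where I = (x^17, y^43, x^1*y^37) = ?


k[x,y]/I, I = (x^17, y^43, x^1*y^37)
Rect: 17x43=731. Corner: (17-1)x(43-37)=96.
dim = 731-96 = 635


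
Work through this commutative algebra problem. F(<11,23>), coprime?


gcd(11,23)=1 => F=ab-a-b=11*23-11-23=253-34=219


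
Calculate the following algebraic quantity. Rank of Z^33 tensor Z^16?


rank(M(x)N) = rank(M)*rank(N)
33*16 = 528


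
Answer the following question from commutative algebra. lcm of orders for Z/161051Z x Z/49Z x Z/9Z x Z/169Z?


Exponent = lcm of the cyclic orders; pairwise coprime => product.
11^5*7^2*3^2*13^2=161051*49*9*169=12002969979


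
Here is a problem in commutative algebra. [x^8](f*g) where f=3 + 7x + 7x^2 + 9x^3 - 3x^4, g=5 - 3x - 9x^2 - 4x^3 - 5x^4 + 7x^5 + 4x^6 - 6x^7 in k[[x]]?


[x^8] = sum a_i*b_j, i+j=8
  7*-6=-42
  7*4=28
  9*7=63
  -3*-5=15
Sum=64


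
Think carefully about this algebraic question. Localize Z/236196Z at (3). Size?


3-primary part: 236196=3^10*4
Size=3^10=59049


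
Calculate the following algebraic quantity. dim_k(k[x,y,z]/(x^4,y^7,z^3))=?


Basis: x^iy^jz^k, i<4,j<7,k<3
4*7*3=84


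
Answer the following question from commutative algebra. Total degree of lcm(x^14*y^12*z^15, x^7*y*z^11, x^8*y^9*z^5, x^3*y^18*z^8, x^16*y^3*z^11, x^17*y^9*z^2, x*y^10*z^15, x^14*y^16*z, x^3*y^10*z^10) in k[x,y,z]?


lcm = componentwise max:
x: max(14,7,8,3,16,17,1,14,3)=17
y: max(12,1,9,18,3,9,10,16,10)=18
z: max(15,11,5,8,11,2,15,1,10)=15
Total=17+18+15=50


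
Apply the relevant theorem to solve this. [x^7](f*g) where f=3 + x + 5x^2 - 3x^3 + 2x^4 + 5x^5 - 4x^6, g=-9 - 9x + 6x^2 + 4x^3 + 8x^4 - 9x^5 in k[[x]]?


[x^7] = sum a_i*b_j, i+j=7
  5*-9=-45
  -3*8=-24
  2*4=8
  5*6=30
  -4*-9=36
Sum=5


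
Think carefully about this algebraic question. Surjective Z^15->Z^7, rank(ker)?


rank(ker) = 15-7 = 8


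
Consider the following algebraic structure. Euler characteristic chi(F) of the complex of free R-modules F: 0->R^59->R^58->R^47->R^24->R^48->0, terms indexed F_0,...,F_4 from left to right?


chi = sum (-1)^i * rank:
(-1)^0*59=59
(-1)^1*58=-58
(-1)^2*47=47
(-1)^3*24=-24
(-1)^4*48=48
chi=72


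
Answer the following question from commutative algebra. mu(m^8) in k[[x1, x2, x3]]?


C(n+d-1,d)=C(10,8)=45


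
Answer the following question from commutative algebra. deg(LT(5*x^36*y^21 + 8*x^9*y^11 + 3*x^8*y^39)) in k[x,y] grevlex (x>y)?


LT: 5*x^36*y^21
deg_x=36, deg_y=21
Total=36+21=57


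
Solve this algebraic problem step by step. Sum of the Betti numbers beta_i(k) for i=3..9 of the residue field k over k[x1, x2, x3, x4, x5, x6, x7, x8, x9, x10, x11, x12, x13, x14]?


Koszul resolution: beta_i(k)=C(n,i), n=14
C(14,3)=364, C(14,4)=1001, C(14,5)=2002, C(14,6)=3003, C(14,7)=3432, C(14,8)=3003, C(14,9)=2002
Sum=14807


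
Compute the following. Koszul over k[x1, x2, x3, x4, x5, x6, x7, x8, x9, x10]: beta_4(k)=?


C(n,i)=C(10,4)=210


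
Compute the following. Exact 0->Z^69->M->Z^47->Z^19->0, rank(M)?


Alt sum=0:
(-1)^0*69 + (-1)^1*? + (-1)^2*47 + (-1)^3*19=0
rank(M)=97


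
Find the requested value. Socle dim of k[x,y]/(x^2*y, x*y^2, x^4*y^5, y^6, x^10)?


Socle = ann(m) = span of standard monomials u with x*u, y*u in I (staircase corners).
Redundant generators: x^4*y^5
Minimal generators: x^10, x^2*y, x*y^2, y^6
Corners: y^5, xy, x^9
Socle dim=3


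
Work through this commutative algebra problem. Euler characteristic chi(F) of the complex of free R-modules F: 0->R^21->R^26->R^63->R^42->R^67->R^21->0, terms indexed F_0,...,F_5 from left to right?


chi = sum (-1)^i * rank:
(-1)^0*21=21
(-1)^1*26=-26
(-1)^2*63=63
(-1)^3*42=-42
(-1)^4*67=67
(-1)^5*21=-21
chi=62


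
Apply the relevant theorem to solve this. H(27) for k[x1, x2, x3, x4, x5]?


C(d+n-1,n-1)=C(31,4)=31465


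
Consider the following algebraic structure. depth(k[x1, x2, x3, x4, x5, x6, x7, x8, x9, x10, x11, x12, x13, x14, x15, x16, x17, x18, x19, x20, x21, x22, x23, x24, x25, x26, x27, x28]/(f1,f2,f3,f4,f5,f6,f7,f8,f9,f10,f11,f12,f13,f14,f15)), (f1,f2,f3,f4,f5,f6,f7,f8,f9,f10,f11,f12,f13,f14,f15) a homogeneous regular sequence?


depth(R)=28
depth(R/I)=28-15=13


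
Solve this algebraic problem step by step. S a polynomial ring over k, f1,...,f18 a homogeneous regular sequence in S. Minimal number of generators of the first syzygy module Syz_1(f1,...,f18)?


Regular sequence => Koszul complex is the minimal free resolution.
Syz_1 minimally generated by Koszul relations f_i*e_j - f_j*e_i (i<j): mu(Syz_1) = beta_2 = C(m,2) = m(m-1)/2
m=18
18*17/2 = 153


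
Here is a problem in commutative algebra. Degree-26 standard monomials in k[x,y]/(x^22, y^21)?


k[x,y], I = (x^22, y^21), d = 26
Need i < 22 and d-i < 21.
Range: 6 <= i <= 21.
H(26) = 16


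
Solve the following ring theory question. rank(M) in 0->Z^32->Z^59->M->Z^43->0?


Alt sum=0:
(-1)^0*32 + (-1)^1*59 + (-1)^2*? + (-1)^3*43=0
rank(M)=70


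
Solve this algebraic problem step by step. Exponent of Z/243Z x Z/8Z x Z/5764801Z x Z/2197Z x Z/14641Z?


Exponent = lcm of the cyclic orders; pairwise coprime => product.
3^5*2^3*7^8*13^3*11^4=243*8*5764801*2197*14641=360480169226064888


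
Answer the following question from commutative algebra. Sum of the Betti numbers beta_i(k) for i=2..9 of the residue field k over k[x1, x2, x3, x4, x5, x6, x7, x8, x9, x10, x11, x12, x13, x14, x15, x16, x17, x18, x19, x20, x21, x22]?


Koszul resolution: beta_i(k)=C(n,i), n=22
C(22,2)=231, C(22,3)=1540, C(22,4)=7315, C(22,5)=26334, C(22,6)=74613, C(22,7)=170544, C(22,8)=319770, C(22,9)=497420
Sum=1097767


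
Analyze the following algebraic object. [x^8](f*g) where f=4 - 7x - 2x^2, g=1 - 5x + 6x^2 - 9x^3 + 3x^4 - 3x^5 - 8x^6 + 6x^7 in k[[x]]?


[x^8] = sum a_i*b_j, i+j=8
  -7*6=-42
  -2*-8=16
Sum=-26


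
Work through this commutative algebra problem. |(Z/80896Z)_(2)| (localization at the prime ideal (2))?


2-primary part: 80896=2^10*79
Size=2^10=1024


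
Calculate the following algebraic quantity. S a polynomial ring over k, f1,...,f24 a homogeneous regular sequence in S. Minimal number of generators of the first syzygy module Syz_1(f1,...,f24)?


Regular sequence => Koszul complex is the minimal free resolution.
Syz_1 minimally generated by Koszul relations f_i*e_j - f_j*e_i (i<j): mu(Syz_1) = beta_2 = C(m,2) = m(m-1)/2
m=24
24*23/2 = 276


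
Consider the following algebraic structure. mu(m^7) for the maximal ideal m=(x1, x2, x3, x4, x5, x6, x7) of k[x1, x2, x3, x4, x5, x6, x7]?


Graded Nakayama: mu(m^d) = dim_k (m^d/m^(d+1)) = #degree-7 monomials in 7 vars
C(n+d-1,d)=C(13,7)=1716


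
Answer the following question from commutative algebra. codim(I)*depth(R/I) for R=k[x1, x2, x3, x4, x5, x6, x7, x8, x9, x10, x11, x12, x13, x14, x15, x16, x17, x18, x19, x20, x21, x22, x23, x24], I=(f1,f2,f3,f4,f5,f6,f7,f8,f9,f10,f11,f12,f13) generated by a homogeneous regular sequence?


codim=13, depth=dim(R/I)=24-13=11
Product=13*11=143


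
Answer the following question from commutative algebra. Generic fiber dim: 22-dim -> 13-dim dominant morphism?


dim(fiber)=dim(X)-dim(Y)=22-13=9


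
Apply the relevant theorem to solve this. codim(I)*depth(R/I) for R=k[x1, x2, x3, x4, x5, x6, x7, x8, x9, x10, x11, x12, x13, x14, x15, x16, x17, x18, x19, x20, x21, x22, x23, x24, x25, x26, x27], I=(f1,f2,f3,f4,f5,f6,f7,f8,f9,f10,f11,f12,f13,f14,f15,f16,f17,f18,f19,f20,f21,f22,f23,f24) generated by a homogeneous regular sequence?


codim=24, depth=dim(R/I)=27-24=3
Product=24*3=72


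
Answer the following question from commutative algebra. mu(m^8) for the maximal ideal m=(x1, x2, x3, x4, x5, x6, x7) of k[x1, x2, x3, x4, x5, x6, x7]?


Graded Nakayama: mu(m^d) = dim_k (m^d/m^(d+1)) = #degree-8 monomials in 7 vars
C(n+d-1,d)=C(14,8)=3003


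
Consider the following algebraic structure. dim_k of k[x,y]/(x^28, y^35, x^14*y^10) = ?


k[x,y]/I, I = (x^28, y^35, x^14*y^10)
Rect: 28x35=980. Corner: (28-14)x(35-10)=350.
dim = 980-350 = 630


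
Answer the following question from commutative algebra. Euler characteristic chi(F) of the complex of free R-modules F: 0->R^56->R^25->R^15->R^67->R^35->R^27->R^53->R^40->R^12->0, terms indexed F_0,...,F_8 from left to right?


chi = sum (-1)^i * rank:
(-1)^0*56=56
(-1)^1*25=-25
(-1)^2*15=15
(-1)^3*67=-67
(-1)^4*35=35
(-1)^5*27=-27
(-1)^6*53=53
(-1)^7*40=-40
(-1)^8*12=12
chi=12


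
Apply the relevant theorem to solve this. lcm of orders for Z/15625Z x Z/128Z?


Exponent = lcm of the cyclic orders; pairwise coprime => product.
5^6*2^7=15625*128=2000000


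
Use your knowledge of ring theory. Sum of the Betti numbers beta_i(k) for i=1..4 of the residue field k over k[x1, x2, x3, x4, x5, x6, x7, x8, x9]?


Koszul resolution: beta_i(k)=C(n,i), n=9
C(9,1)=9, C(9,2)=36, C(9,3)=84, C(9,4)=126
Sum=255


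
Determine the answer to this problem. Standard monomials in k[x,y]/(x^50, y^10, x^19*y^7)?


k[x,y]/I, I = (x^50, y^10, x^19*y^7)
Rect: 50x10=500. Corner: (50-19)x(10-7)=93.
dim = 500-93 = 407


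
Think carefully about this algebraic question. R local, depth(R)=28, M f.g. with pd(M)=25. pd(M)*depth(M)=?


pd+depth=28
depth=28-25=3
pd*depth=25*3=75


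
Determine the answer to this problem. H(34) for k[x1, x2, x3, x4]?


C(d+n-1,n-1)=C(37,3)=7770


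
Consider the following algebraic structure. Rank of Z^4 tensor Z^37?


rank(M(x)N) = rank(M)*rank(N)
4*37 = 148


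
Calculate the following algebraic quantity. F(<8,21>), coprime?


gcd(8,21)=1 => F=ab-a-b=8*21-8-21=168-29=139


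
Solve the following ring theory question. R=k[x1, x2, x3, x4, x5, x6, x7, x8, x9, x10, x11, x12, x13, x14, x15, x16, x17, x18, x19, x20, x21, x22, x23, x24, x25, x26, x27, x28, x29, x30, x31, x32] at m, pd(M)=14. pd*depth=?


pd+depth=32
depth=32-14=18
pd*depth=14*18=252


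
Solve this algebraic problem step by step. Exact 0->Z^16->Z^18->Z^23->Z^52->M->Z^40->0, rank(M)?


Alt sum=0:
(-1)^0*16 + (-1)^1*18 + (-1)^2*23 + (-1)^3*52 + (-1)^4*? + (-1)^5*40=0
rank(M)=71


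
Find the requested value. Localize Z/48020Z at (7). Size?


7-primary part: 48020=7^4*20
Size=7^4=2401


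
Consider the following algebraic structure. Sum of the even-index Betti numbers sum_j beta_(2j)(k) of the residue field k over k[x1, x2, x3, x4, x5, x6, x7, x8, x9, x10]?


Koszul resolution: beta_i(k)=C(n,i), n=10
sum_even C(10,i) = 2^(n-1) = 2^9 = 512


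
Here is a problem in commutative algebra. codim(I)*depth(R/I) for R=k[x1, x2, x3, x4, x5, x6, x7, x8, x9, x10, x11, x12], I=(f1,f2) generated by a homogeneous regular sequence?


codim=2, depth=dim(R/I)=12-2=10
Product=2*10=20


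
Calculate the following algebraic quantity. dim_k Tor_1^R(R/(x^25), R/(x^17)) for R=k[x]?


Tor_1(R/I,R/J)=(I cap J)/IJ=(x^25)/(x^42)
dim=42-25=min(25,17)=17


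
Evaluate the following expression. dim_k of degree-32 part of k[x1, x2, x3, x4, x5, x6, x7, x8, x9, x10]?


C(d+n-1,n-1)=C(41,9)=350343565


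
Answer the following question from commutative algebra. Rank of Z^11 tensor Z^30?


rank(M(x)N) = rank(M)*rank(N)
11*30 = 330


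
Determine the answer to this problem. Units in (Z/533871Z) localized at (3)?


Local ring = Z/243Z.
phi(243) = 3^4*(3-1) = 162


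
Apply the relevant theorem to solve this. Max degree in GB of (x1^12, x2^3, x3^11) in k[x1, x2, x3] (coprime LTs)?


Pure powers, coprime LTs => already GB.
Degrees: 12, 3, 11
Max=12


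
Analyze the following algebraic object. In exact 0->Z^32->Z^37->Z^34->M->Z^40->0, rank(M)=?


Alt sum=0:
(-1)^0*32 + (-1)^1*37 + (-1)^2*34 + (-1)^3*? + (-1)^4*40=0
rank(M)=69


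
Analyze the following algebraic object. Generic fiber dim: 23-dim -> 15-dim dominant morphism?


dim(fiber)=dim(X)-dim(Y)=23-15=8


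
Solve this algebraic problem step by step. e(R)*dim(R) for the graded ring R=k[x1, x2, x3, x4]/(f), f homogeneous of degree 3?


e(R)=deg(f)=3, dim(R)=4-1=3
e*dim=3*3=9


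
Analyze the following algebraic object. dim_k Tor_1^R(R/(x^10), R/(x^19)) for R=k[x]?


Tor_1(R/I,R/J)=(I cap J)/IJ=(x^19)/(x^29)
dim=29-19=min(10,19)=10


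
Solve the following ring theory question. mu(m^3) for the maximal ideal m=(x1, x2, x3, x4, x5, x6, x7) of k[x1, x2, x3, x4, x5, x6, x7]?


Graded Nakayama: mu(m^d) = dim_k (m^d/m^(d+1)) = #degree-3 monomials in 7 vars
C(n+d-1,d)=C(9,3)=84


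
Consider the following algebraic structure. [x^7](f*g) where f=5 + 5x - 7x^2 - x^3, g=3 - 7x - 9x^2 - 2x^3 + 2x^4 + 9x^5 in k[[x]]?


[x^7] = sum a_i*b_j, i+j=7
  -7*9=-63
  -1*2=-2
Sum=-65


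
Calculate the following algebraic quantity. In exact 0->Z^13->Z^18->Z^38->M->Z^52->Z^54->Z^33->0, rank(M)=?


Alt sum=0:
(-1)^0*13 + (-1)^1*18 + (-1)^2*38 + (-1)^3*? + (-1)^4*52 + (-1)^5*54 + (-1)^6*33=0
rank(M)=64


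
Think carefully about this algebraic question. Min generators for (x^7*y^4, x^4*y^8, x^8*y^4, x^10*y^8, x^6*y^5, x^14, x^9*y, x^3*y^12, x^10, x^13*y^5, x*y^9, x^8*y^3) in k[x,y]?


Remove redundant (divisible by others).
x^8*y^4 redundant.
x^3*y^12 redundant.
x^13*y^5 redundant.
x^10*y^8 redundant.
x^14 redundant.
Min: x^10, x^9*y, x^8*y^3, x^7*y^4, x^6*y^5, x^4*y^8, x*y^9
Count=7


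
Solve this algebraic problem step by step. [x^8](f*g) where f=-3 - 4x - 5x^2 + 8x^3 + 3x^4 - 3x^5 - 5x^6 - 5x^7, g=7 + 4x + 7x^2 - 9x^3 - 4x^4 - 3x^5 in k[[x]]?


[x^8] = sum a_i*b_j, i+j=8
  8*-3=-24
  3*-4=-12
  -3*-9=27
  -5*7=-35
  -5*4=-20
Sum=-64


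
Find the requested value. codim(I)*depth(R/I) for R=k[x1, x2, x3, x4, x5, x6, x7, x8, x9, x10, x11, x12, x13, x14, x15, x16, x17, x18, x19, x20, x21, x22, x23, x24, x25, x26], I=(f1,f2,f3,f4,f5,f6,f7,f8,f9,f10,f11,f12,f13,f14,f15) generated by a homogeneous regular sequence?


codim=15, depth=dim(R/I)=26-15=11
Product=15*11=165


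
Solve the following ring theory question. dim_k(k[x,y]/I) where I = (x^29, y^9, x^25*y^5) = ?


k[x,y]/I, I = (x^29, y^9, x^25*y^5)
Rect: 29x9=261. Corner: (29-25)x(9-5)=16.
dim = 261-16 = 245


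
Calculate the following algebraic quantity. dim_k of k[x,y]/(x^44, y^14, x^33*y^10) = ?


k[x,y]/I, I = (x^44, y^14, x^33*y^10)
Rect: 44x14=616. Corner: (44-33)x(14-10)=44.
dim = 616-44 = 572


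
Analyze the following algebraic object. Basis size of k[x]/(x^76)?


Basis: 1,x,...,x^75
dim=76


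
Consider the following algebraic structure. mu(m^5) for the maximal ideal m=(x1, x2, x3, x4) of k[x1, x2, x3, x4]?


Graded Nakayama: mu(m^d) = dim_k (m^d/m^(d+1)) = #degree-5 monomials in 4 vars
C(n+d-1,d)=C(8,5)=56


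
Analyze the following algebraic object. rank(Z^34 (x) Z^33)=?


rank(M(x)N) = rank(M)*rank(N)
34*33 = 1122


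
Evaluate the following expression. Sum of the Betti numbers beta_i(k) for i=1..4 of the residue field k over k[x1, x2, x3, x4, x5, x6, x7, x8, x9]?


Koszul resolution: beta_i(k)=C(n,i), n=9
C(9,1)=9, C(9,2)=36, C(9,3)=84, C(9,4)=126
Sum=255


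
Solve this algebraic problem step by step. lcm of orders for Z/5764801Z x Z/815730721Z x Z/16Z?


Exponent = lcm of the cyclic orders; pairwise coprime => product.
7^8*13^8*2^4=5764801*815730721*16=75240404418424336


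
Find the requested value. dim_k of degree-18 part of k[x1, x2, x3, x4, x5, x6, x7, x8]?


C(d+n-1,n-1)=C(25,7)=480700


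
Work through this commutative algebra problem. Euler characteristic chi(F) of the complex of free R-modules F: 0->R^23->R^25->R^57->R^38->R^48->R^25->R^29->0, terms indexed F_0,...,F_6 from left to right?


chi = sum (-1)^i * rank:
(-1)^0*23=23
(-1)^1*25=-25
(-1)^2*57=57
(-1)^3*38=-38
(-1)^4*48=48
(-1)^5*25=-25
(-1)^6*29=29
chi=69


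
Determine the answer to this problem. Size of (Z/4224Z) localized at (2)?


2-primary part: 4224=2^7*33
Size=2^7=128


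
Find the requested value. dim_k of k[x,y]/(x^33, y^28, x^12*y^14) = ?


k[x,y]/I, I = (x^33, y^28, x^12*y^14)
Rect: 33x28=924. Corner: (33-12)x(28-14)=294.
dim = 924-294 = 630


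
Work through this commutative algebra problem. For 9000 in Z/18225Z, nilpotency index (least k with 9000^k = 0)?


9000^k mod 18225:
k=1: 9000
k=2: 8100
k=3: 0
First zero at k = 3


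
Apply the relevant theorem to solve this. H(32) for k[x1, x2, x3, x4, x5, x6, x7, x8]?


C(d+n-1,n-1)=C(39,7)=15380937


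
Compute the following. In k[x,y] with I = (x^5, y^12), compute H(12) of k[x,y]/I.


k[x,y], I = (x^5, y^12), d = 12
Need i < 5 and d-i < 12.
Range: 1 <= i <= 4.
H(12) = 4


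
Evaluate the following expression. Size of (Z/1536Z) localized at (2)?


2-primary part: 1536=2^9*3
Size=2^9=512


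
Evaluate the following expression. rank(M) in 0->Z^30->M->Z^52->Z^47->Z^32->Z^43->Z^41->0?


Alt sum=0:
(-1)^0*30 + (-1)^1*? + (-1)^2*52 + (-1)^3*47 + (-1)^4*32 + (-1)^5*43 + (-1)^6*41=0
rank(M)=65


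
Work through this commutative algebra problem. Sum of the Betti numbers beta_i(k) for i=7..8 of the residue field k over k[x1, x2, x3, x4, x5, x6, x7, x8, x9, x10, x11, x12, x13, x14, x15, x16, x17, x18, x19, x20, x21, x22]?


Koszul resolution: beta_i(k)=C(n,i), n=22
C(22,7)=170544, C(22,8)=319770
Sum=490314


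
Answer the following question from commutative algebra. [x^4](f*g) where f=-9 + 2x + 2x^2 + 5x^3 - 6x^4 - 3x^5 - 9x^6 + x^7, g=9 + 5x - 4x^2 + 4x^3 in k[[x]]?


[x^4] = sum a_i*b_j, i+j=4
  2*4=8
  2*-4=-8
  5*5=25
  -6*9=-54
Sum=-29


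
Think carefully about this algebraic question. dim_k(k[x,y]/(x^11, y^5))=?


Basis: x^i*y^j, i<11, j<5
11*5=55


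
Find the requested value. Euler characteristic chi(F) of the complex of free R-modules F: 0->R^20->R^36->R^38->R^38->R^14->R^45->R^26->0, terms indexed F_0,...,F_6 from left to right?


chi = sum (-1)^i * rank:
(-1)^0*20=20
(-1)^1*36=-36
(-1)^2*38=38
(-1)^3*38=-38
(-1)^4*14=14
(-1)^5*45=-45
(-1)^6*26=26
chi=-21


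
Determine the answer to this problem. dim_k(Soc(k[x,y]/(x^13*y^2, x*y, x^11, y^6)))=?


Socle = ann(m) = span of standard monomials u with x*u, y*u in I (staircase corners).
Redundant generators: x^13*y^2
Minimal generators: x^11, x*y, y^6
Corners: y^5, x^10
Socle dim=2


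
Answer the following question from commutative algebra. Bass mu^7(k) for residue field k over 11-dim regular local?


C(n,i)=C(11,7)=330


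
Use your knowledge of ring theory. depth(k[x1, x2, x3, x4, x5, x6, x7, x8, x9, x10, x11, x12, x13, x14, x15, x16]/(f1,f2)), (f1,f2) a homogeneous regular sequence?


depth(R)=16
depth(R/I)=16-2=14


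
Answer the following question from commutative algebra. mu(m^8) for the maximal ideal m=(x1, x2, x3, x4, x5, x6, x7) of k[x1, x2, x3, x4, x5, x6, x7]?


Graded Nakayama: mu(m^d) = dim_k (m^d/m^(d+1)) = #degree-8 monomials in 7 vars
C(n+d-1,d)=C(14,8)=3003


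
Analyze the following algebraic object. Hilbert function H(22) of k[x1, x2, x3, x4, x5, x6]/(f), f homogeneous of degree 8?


C(27,5)-C(19,5)=80730-11628=69102


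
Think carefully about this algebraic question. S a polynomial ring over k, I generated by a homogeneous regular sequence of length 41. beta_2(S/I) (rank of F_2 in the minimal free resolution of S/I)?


Regular sequence => Koszul complex is the minimal free resolution.
Syz_1 minimally generated by Koszul relations f_i*e_j - f_j*e_i (i<j): mu(Syz_1) = beta_2 = C(m,2) = m(m-1)/2
m=41
41*40/2 = 820


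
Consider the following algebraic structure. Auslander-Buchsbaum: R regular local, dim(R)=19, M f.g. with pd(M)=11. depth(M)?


pd+depth=depth(R)=19
depth=19-11=8


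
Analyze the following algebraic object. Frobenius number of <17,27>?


gcd(17,27)=1 => F=ab-a-b=17*27-17-27=459-44=415


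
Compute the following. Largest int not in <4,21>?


gcd(4,21)=1 => F=ab-a-b=4*21-4-21=84-25=59


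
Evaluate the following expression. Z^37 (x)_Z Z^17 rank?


rank(M(x)N) = rank(M)*rank(N)
37*17 = 629


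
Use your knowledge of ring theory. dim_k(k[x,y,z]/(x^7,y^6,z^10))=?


Basis: x^iy^jz^k, i<7,j<6,k<10
7*6*10=420


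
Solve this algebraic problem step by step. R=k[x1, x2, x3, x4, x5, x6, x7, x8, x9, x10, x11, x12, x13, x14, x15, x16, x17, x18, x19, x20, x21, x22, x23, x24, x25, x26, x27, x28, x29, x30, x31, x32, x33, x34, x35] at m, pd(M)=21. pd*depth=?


pd+depth=35
depth=35-21=14
pd*depth=21*14=294


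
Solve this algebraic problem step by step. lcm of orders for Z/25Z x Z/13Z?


Exponent = lcm of the cyclic orders; pairwise coprime => product.
5^2*13^1=25*13=325


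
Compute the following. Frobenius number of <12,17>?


gcd(12,17)=1 => F=ab-a-b=12*17-12-17=204-29=175


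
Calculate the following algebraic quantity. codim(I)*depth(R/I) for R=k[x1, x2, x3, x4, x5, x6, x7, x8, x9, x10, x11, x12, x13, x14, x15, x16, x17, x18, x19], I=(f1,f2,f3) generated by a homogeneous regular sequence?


codim=3, depth=dim(R/I)=19-3=16
Product=3*16=48


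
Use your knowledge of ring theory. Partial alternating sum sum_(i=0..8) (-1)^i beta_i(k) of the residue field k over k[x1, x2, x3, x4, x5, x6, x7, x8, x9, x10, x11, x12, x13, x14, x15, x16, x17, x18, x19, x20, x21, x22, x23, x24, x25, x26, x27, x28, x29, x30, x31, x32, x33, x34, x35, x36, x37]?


Koszul resolution: beta_i(k)=C(n,i), n=37
sum_(i=0..p) (-1)^i C(n,i) = (-1)^p C(n-1,p)
(-1)^8*C(36,8) = (-1)^8*30260340 = 30260340


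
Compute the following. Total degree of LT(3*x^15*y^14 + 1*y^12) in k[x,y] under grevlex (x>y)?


LT: 3*x^15*y^14
deg_x=15, deg_y=14
Total=15+14=29


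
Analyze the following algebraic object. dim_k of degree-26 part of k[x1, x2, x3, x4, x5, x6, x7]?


C(d+n-1,n-1)=C(32,6)=906192


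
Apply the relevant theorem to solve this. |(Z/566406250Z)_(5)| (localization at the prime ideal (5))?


5-primary part: 566406250=5^10*58
Size=5^10=9765625


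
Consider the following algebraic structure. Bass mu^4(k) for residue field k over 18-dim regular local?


C(n,i)=C(18,4)=3060


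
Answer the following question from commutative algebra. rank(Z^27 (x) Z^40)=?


rank(M(x)N) = rank(M)*rank(N)
27*40 = 1080


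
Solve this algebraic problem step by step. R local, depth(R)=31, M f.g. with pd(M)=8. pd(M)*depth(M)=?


pd+depth=31
depth=31-8=23
pd*depth=8*23=184


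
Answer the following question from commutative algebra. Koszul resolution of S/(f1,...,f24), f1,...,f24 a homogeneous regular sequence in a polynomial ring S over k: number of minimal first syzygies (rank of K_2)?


Regular sequence => Koszul complex is the minimal free resolution.
Syz_1 minimally generated by Koszul relations f_i*e_j - f_j*e_i (i<j): mu(Syz_1) = beta_2 = C(m,2) = m(m-1)/2
m=24
24*23/2 = 276


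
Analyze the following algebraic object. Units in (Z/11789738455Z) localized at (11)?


Local ring = Z/2357947691Z.
phi(2357947691) = 11^8*(11-1) = 2143588810


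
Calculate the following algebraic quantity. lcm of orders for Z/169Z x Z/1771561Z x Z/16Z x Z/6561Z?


Exponent = lcm of the cyclic orders; pairwise coprime => product.
13^2*11^6*2^4*3^8=169*1771561*16*6561=31429164493584


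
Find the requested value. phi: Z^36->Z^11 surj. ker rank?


rank(ker) = 36-11 = 25


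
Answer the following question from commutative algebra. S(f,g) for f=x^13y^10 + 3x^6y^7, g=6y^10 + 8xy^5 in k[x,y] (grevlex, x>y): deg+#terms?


LT(f)=x^13y^10, LT(g)=6y^10
lcm(LM)=x^13y^10
S(f,g) (scaled by 6 to clear denominators) = 6*f - x^13*g = -8x^14y^5 + 18x^6y^7
2 terms, deg 19.
19+2=21


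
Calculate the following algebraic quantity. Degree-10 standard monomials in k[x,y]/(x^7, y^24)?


k[x,y], I = (x^7, y^24), d = 10
Need i < 7 and d-i < 24.
Range: 0 <= i <= 6.
H(10) = 7


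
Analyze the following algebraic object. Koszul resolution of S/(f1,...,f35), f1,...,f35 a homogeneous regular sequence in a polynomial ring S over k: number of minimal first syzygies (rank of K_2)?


Regular sequence => Koszul complex is the minimal free resolution.
Syz_1 minimally generated by Koszul relations f_i*e_j - f_j*e_i (i<j): mu(Syz_1) = beta_2 = C(m,2) = m(m-1)/2
m=35
35*34/2 = 595


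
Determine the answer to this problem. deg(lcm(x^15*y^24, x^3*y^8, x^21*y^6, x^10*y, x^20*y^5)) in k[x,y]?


lcm = componentwise max:
x: max(15,3,21,10,20)=21
y: max(24,8,6,1,5)=24
Total=21+24=45


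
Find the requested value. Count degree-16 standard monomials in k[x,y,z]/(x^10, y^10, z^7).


Need i<10, j<10, k<7 with i+j+k=16.
For each i, j ranges over max(0,16-i-6)..min(9,16-i):
  i=0: j in [10,9] -> 0
  i=1: j in [9,9] -> 1
  i=2: j in [8,9] -> 2
  i=3: j in [7,9] -> 3
  i=4: j in [6,9] -> 4
  i=5: j in [5,9] -> 5
  i=6: j in [4,9] -> 6
  i=7: j in [3,9] -> 7
  i=8: j in [2,8] -> 7
  i=9: j in [1,7] -> 7
H(16) = 0+1+2+3+4+5+6+7+7+7 = 42


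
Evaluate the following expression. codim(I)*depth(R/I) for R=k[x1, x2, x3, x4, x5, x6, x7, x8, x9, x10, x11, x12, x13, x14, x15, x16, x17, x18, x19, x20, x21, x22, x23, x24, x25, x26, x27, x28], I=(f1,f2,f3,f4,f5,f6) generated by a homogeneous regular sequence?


codim=6, depth=dim(R/I)=28-6=22
Product=6*22=132


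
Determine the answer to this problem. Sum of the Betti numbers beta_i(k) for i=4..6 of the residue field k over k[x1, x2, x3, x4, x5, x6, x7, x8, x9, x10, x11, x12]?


Koszul resolution: beta_i(k)=C(n,i), n=12
C(12,4)=495, C(12,5)=792, C(12,6)=924
Sum=2211


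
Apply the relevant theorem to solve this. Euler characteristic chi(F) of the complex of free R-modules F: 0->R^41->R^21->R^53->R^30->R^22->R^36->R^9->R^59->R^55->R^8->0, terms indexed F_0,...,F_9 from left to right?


chi = sum (-1)^i * rank:
(-1)^0*41=41
(-1)^1*21=-21
(-1)^2*53=53
(-1)^3*30=-30
(-1)^4*22=22
(-1)^5*36=-36
(-1)^6*9=9
(-1)^7*59=-59
(-1)^8*55=55
(-1)^9*8=-8
chi=26


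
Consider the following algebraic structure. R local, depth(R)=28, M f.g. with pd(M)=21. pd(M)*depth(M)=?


pd+depth=28
depth=28-21=7
pd*depth=21*7=147


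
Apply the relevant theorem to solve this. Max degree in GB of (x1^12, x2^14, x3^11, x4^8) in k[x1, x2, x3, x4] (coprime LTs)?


Pure powers, coprime LTs => already GB.
Degrees: 12, 14, 11, 8
Max=14


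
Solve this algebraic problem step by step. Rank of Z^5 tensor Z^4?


rank(M(x)N) = rank(M)*rank(N)
5*4 = 20


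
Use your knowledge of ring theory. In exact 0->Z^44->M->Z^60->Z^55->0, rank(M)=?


Alt sum=0:
(-1)^0*44 + (-1)^1*? + (-1)^2*60 + (-1)^3*55=0
rank(M)=49


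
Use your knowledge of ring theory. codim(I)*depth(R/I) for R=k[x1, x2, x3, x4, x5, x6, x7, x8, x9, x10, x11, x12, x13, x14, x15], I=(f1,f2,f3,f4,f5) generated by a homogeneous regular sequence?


codim=5, depth=dim(R/I)=15-5=10
Product=5*10=50


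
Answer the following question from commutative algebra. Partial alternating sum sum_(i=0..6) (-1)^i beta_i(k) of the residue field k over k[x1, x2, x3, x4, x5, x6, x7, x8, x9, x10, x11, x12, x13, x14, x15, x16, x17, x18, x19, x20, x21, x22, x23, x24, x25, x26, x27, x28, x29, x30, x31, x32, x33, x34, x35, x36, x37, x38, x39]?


Koszul resolution: beta_i(k)=C(n,i), n=39
sum_(i=0..p) (-1)^i C(n,i) = (-1)^p C(n-1,p)
(-1)^6*C(38,6) = (-1)^6*2760681 = 2760681


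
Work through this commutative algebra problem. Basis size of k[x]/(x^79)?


Basis: 1,x,...,x^78
dim=79


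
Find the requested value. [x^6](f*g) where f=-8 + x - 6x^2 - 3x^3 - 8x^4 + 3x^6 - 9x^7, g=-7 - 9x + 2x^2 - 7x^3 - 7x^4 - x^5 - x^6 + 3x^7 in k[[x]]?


[x^6] = sum a_i*b_j, i+j=6
  -8*-1=8
  1*-1=-1
  -6*-7=42
  -3*-7=21
  -8*2=-16
  3*-7=-21
Sum=33


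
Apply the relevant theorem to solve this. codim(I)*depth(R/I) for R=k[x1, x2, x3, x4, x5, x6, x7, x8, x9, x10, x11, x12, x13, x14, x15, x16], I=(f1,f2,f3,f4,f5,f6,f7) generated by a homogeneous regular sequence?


codim=7, depth=dim(R/I)=16-7=9
Product=7*9=63


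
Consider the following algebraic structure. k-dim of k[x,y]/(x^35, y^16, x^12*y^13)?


k[x,y]/I, I = (x^35, y^16, x^12*y^13)
Rect: 35x16=560. Corner: (35-12)x(16-13)=69.
dim = 560-69 = 491


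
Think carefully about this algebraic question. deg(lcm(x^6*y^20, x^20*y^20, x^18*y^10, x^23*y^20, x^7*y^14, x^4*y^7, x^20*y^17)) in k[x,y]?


lcm = componentwise max:
x: max(6,20,18,23,7,4,20)=23
y: max(20,20,10,20,14,7,17)=20
Total=23+20=43


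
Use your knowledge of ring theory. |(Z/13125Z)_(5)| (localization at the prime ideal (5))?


5-primary part: 13125=5^4*21
Size=5^4=625


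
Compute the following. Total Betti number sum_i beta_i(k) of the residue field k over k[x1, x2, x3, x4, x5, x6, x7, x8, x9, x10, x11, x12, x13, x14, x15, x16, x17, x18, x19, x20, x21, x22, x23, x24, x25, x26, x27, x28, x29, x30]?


Koszul resolution: beta_i(k)=C(n,i), n=30
sum_i C(30,i) = 2^30 = 1073741824


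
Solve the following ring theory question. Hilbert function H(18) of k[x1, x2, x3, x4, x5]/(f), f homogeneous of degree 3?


C(22,4)-C(19,4)=7315-3876=3439


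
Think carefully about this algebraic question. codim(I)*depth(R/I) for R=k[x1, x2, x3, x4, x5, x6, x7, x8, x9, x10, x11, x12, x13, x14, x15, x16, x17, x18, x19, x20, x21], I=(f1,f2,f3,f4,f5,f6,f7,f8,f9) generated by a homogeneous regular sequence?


codim=9, depth=dim(R/I)=21-9=12
Product=9*12=108


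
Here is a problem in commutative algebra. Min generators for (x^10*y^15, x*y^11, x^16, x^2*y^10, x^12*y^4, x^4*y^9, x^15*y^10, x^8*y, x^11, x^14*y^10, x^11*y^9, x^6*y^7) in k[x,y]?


Remove redundant (divisible by others).
x^10*y^15 redundant.
x^15*y^10 redundant.
x^16 redundant.
x^11*y^9 redundant.
x^12*y^4 redundant.
x^14*y^10 redundant.
Min: x^11, x^8*y, x^6*y^7, x^4*y^9, x^2*y^10, x*y^11
Count=6
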